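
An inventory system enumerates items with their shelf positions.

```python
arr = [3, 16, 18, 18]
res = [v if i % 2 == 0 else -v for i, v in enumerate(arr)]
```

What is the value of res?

Step 1: For each (i, v), keep v if i is even, negate if odd:
  i=0 (even): keep 3
  i=1 (odd): negate to -16
  i=2 (even): keep 18
  i=3 (odd): negate to -18
Therefore res = [3, -16, 18, -18].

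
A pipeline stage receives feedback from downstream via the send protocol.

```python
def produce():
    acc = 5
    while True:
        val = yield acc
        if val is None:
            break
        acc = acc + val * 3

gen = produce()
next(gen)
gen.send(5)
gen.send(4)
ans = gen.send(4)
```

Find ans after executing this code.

Step 1: next() -> yield acc=5.
Step 2: send(5) -> val=5, acc = 5 + 5*3 = 20, yield 20.
Step 3: send(4) -> val=4, acc = 20 + 4*3 = 32, yield 32.
Step 4: send(4) -> val=4, acc = 32 + 4*3 = 44, yield 44.
Therefore ans = 44.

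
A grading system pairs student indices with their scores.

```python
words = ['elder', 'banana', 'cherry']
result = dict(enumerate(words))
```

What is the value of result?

Step 1: enumerate pairs indices with words:
  0 -> 'elder'
  1 -> 'banana'
  2 -> 'cherry'
Therefore result = {0: 'elder', 1: 'banana', 2: 'cherry'}.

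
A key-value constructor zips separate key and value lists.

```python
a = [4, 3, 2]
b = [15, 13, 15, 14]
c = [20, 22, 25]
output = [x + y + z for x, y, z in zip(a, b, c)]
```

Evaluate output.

Step 1: zip three lists (truncates to shortest, len=3):
  4 + 15 + 20 = 39
  3 + 13 + 22 = 38
  2 + 15 + 25 = 42
Therefore output = [39, 38, 42].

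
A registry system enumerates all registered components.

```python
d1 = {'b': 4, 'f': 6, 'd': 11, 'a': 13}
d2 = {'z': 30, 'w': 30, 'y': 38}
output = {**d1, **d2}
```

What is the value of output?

Step 1: Merge d1 and d2 (d2 values override on key conflicts).
Step 2: d1 has keys ['b', 'f', 'd', 'a'], d2 has keys ['z', 'w', 'y'].
Therefore output = {'b': 4, 'f': 6, 'd': 11, 'a': 13, 'z': 30, 'w': 30, 'y': 38}.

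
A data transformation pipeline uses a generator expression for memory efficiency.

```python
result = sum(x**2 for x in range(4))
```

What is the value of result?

Step 1: Compute x**2 for each x in range(4):
  x=0: 0**2 = 0
  x=1: 1**2 = 1
  x=2: 2**2 = 4
  x=3: 3**2 = 9
Step 2: sum = 0 + 1 + 4 + 9 = 14.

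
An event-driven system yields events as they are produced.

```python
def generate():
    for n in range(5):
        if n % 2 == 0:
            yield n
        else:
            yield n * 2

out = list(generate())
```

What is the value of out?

Step 1: For each n in range(5), yield n if even, else n*2:
  n=0 (even): yield 0
  n=1 (odd): yield 1*2 = 2
  n=2 (even): yield 2
  n=3 (odd): yield 3*2 = 6
  n=4 (even): yield 4
Therefore out = [0, 2, 2, 6, 4].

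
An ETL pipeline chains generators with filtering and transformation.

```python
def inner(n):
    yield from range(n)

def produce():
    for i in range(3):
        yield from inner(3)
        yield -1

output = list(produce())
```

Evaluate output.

Step 1: For each i in range(3):
  i=0: yield from inner(3) -> [0, 1, 2], then yield -1
  i=1: yield from inner(3) -> [0, 1, 2], then yield -1
  i=2: yield from inner(3) -> [0, 1, 2], then yield -1
Therefore output = [0, 1, 2, -1, 0, 1, 2, -1, 0, 1, 2, -1].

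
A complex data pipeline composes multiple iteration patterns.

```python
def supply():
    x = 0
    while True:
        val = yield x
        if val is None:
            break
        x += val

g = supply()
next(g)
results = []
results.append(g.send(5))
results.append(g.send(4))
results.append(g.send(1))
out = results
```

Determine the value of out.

Step 1: next(g) -> yield 0.
Step 2: send(5) -> x = 5, yield 5.
Step 3: send(4) -> x = 9, yield 9.
Step 4: send(1) -> x = 10, yield 10.
Therefore out = [5, 9, 10].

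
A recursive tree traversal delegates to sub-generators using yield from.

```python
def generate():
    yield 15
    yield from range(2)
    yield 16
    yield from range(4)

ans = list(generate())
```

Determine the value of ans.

Step 1: Trace yields in order:
  yield 15
  yield 0
  yield 1
  yield 16
  yield 0
  yield 1
  yield 2
  yield 3
Therefore ans = [15, 0, 1, 16, 0, 1, 2, 3].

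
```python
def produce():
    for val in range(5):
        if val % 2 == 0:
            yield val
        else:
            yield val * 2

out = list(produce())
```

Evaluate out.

Step 1: For each val in range(5), yield val if even, else val*2:
  val=0 (even): yield 0
  val=1 (odd): yield 1*2 = 2
  val=2 (even): yield 2
  val=3 (odd): yield 3*2 = 6
  val=4 (even): yield 4
Therefore out = [0, 2, 2, 6, 4].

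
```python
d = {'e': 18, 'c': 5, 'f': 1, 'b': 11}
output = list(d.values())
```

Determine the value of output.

Step 1: d.values() returns the dictionary values in insertion order.
Therefore output = [18, 5, 1, 11].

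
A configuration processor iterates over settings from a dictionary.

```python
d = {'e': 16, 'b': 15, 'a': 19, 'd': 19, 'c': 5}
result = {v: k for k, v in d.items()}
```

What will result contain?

Step 1: Invert dict (swap keys and values):
  'e': 16 -> 16: 'e'
  'b': 15 -> 15: 'b'
  'a': 19 -> 19: 'a'
  'd': 19 -> 19: 'd'
  'c': 5 -> 5: 'c'
Therefore result = {16: 'e', 15: 'b', 19: 'd', 5: 'c'}.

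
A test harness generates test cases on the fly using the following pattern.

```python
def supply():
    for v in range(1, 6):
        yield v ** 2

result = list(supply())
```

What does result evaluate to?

Step 1: For each v in range(1, 6), yield v**2:
  v=1: yield 1**2 = 1
  v=2: yield 2**2 = 4
  v=3: yield 3**2 = 9
  v=4: yield 4**2 = 16
  v=5: yield 5**2 = 25
Therefore result = [1, 4, 9, 16, 25].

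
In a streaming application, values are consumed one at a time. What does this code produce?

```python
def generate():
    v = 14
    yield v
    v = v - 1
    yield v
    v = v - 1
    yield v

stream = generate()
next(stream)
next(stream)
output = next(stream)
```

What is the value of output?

Step 1: Trace through generator execution:
  Yield 1: v starts at 14, yield 14
  Yield 2: v = 14 - 1 = 13, yield 13
  Yield 3: v = 13 - 1 = 12, yield 12
Step 2: First next() gets 14, second next() gets the second value, third next() yields 12.
Therefore output = 12.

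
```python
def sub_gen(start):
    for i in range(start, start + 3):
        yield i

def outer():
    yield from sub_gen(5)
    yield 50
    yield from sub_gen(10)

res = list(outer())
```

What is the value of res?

Step 1: outer() delegates to sub_gen(5):
  yield 5
  yield 6
  yield 7
Step 2: yield 50
Step 3: Delegates to sub_gen(10):
  yield 10
  yield 11
  yield 12
Therefore res = [5, 6, 7, 50, 10, 11, 12].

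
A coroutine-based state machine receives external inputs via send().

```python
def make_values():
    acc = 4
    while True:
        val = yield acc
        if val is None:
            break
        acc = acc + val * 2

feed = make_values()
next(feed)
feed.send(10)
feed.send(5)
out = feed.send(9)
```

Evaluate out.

Step 1: next() -> yield acc=4.
Step 2: send(10) -> val=10, acc = 4 + 10*2 = 24, yield 24.
Step 3: send(5) -> val=5, acc = 24 + 5*2 = 34, yield 34.
Step 4: send(9) -> val=9, acc = 34 + 9*2 = 52, yield 52.
Therefore out = 52.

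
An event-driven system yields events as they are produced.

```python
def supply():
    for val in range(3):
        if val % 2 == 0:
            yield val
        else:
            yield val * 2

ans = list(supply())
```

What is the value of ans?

Step 1: For each val in range(3), yield val if even, else val*2:
  val=0 (even): yield 0
  val=1 (odd): yield 1*2 = 2
  val=2 (even): yield 2
Therefore ans = [0, 2, 2].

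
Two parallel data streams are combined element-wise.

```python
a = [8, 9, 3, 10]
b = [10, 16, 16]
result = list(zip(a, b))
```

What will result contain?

Step 1: zip stops at shortest (len(a)=4, len(b)=3):
  Index 0: (8, 10)
  Index 1: (9, 16)
  Index 2: (3, 16)
Step 2: Last element of a (10) has no pair, dropped.
Therefore result = [(8, 10), (9, 16), (3, 16)].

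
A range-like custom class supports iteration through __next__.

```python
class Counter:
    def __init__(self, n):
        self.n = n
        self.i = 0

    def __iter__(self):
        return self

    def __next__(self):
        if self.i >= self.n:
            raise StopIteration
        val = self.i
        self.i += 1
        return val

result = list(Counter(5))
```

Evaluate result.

Step 1: Counter(5) creates an iterator counting 0 to 4.
Step 2: list() consumes all values: [0, 1, 2, 3, 4].
Therefore result = [0, 1, 2, 3, 4].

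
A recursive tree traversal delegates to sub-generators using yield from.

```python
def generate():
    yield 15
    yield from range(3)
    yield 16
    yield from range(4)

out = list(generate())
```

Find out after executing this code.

Step 1: Trace yields in order:
  yield 15
  yield 0
  yield 1
  yield 2
  yield 16
  yield 0
  yield 1
  yield 2
  yield 3
Therefore out = [15, 0, 1, 2, 16, 0, 1, 2, 3].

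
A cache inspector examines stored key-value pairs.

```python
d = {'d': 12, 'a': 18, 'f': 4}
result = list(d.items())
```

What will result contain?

Step 1: d.items() returns (key, value) pairs in insertion order.
Therefore result = [('d', 12), ('a', 18), ('f', 4)].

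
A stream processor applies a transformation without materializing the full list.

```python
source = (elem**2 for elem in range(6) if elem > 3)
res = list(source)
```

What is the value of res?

Step 1: For range(6), keep elem > 3, then square:
  elem=0: 0 <= 3, excluded
  elem=1: 1 <= 3, excluded
  elem=2: 2 <= 3, excluded
  elem=3: 3 <= 3, excluded
  elem=4: 4 > 3, yield 4**2 = 16
  elem=5: 5 > 3, yield 5**2 = 25
Therefore res = [16, 25].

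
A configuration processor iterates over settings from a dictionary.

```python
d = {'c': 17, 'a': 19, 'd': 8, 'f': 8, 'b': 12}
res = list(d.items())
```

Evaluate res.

Step 1: d.items() returns (key, value) pairs in insertion order.
Therefore res = [('c', 17), ('a', 19), ('d', 8), ('f', 8), ('b', 12)].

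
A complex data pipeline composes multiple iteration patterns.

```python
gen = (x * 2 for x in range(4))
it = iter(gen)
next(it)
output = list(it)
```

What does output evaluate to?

Step 1: Generator produces [0, 2, 4, 6].
Step 2: next(it) consumes first element (0).
Step 3: list(it) collects remaining: [2, 4, 6].
Therefore output = [2, 4, 6].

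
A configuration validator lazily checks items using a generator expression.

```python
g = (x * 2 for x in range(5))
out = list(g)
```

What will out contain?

Step 1: For each x in range(5), compute x*2:
  x=0: 0*2 = 0
  x=1: 1*2 = 2
  x=2: 2*2 = 4
  x=3: 3*2 = 6
  x=4: 4*2 = 8
Therefore out = [0, 2, 4, 6, 8].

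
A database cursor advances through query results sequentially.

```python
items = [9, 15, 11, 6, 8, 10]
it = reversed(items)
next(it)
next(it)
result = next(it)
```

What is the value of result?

Step 1: reversed([9, 15, 11, 6, 8, 10]) gives iterator: [10, 8, 6, 11, 15, 9].
Step 2: First next() = 10, second next() = 8.
Step 3: Third next() = 6.
Therefore result = 6.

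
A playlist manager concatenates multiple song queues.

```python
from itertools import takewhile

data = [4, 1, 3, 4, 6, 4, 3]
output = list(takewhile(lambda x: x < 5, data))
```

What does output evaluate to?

Step 1: takewhile stops at first element >= 5:
  4 < 5: take
  1 < 5: take
  3 < 5: take
  4 < 5: take
  6 >= 5: stop
Therefore output = [4, 1, 3, 4].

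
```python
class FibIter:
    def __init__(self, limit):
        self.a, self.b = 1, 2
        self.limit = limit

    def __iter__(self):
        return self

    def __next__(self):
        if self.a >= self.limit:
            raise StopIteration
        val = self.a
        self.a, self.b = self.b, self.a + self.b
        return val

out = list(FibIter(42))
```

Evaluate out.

Step 1: Fibonacci-like sequence (a=1, b=2) until >= 42:
  Yield 1, then a,b = 2,3
  Yield 2, then a,b = 3,5
  Yield 3, then a,b = 5,8
  Yield 5, then a,b = 8,13
  Yield 8, then a,b = 13,21
  Yield 13, then a,b = 21,34
  Yield 21, then a,b = 34,55
  Yield 34, then a,b = 55,89
Step 2: 55 >= 42, stop.
Therefore out = [1, 2, 3, 5, 8, 13, 21, 34].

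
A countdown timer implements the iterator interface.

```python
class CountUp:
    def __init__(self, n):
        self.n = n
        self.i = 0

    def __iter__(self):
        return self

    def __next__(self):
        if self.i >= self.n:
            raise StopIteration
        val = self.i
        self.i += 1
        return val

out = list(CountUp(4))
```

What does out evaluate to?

Step 1: CountUp(4) creates an iterator counting 0 to 3.
Step 2: list() consumes all values: [0, 1, 2, 3].
Therefore out = [0, 1, 2, 3].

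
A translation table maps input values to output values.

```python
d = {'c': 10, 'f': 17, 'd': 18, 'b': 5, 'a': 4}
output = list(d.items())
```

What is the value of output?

Step 1: d.items() returns (key, value) pairs in insertion order.
Therefore output = [('c', 10), ('f', 17), ('d', 18), ('b', 5), ('a', 4)].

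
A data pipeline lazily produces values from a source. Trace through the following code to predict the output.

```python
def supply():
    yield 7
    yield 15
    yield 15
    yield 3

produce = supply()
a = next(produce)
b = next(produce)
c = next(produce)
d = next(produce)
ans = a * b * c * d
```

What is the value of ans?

Step 1: Create generator and consume all values:
  a = next(produce) = 7
  b = next(produce) = 15
  c = next(produce) = 15
  d = next(produce) = 3
Step 2: ans = 7 * 15 * 15 * 3 = 4725.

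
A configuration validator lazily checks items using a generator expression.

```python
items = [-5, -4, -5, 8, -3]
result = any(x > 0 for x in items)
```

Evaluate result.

Step 1: Check x > 0 for each element in [-5, -4, -5, 8, -3]:
  -5 > 0: False
  -4 > 0: False
  -5 > 0: False
  8 > 0: True
  -3 > 0: False
Step 2: any() returns True.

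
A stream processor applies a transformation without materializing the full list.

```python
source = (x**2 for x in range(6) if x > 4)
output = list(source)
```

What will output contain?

Step 1: For range(6), keep x > 4, then square:
  x=0: 0 <= 4, excluded
  x=1: 1 <= 4, excluded
  x=2: 2 <= 4, excluded
  x=3: 3 <= 4, excluded
  x=4: 4 <= 4, excluded
  x=5: 5 > 4, yield 5**2 = 25
Therefore output = [25].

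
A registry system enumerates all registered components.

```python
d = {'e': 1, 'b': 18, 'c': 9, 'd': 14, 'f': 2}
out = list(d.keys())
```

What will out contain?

Step 1: d.keys() returns the dictionary keys in insertion order.
Therefore out = ['e', 'b', 'c', 'd', 'f'].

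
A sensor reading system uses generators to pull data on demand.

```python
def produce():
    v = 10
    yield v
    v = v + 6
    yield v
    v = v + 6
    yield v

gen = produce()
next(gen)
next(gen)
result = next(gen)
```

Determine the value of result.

Step 1: Trace through generator execution:
  Yield 1: v starts at 10, yield 10
  Yield 2: v = 10 + 6 = 16, yield 16
  Yield 3: v = 16 + 6 = 22, yield 22
Step 2: First next() gets 10, second next() gets the second value, third next() yields 22.
Therefore result = 22.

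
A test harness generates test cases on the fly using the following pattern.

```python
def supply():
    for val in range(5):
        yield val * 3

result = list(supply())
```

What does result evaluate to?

Step 1: For each val in range(5), yield val * 3:
  val=0: yield 0 * 3 = 0
  val=1: yield 1 * 3 = 3
  val=2: yield 2 * 3 = 6
  val=3: yield 3 * 3 = 9
  val=4: yield 4 * 3 = 12
Therefore result = [0, 3, 6, 9, 12].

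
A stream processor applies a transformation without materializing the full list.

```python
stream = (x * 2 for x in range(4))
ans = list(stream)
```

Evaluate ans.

Step 1: For each x in range(4), compute x*2:
  x=0: 0*2 = 0
  x=1: 1*2 = 2
  x=2: 2*2 = 4
  x=3: 3*2 = 6
Therefore ans = [0, 2, 4, 6].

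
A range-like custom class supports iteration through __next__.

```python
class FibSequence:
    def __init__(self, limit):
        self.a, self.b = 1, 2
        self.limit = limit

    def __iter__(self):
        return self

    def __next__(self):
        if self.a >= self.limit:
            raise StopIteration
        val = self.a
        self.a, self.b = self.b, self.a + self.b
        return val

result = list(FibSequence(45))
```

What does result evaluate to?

Step 1: Fibonacci-like sequence (a=1, b=2) until >= 45:
  Yield 1, then a,b = 2,3
  Yield 2, then a,b = 3,5
  Yield 3, then a,b = 5,8
  Yield 5, then a,b = 8,13
  Yield 8, then a,b = 13,21
  Yield 13, then a,b = 21,34
  Yield 21, then a,b = 34,55
  Yield 34, then a,b = 55,89
Step 2: 55 >= 45, stop.
Therefore result = [1, 2, 3, 5, 8, 13, 21, 34].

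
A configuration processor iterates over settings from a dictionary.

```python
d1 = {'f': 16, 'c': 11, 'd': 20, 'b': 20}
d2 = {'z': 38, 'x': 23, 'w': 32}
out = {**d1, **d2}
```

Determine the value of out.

Step 1: Merge d1 and d2 (d2 values override on key conflicts).
Step 2: d1 has keys ['f', 'c', 'd', 'b'], d2 has keys ['z', 'x', 'w'].
Therefore out = {'f': 16, 'c': 11, 'd': 20, 'b': 20, 'z': 38, 'x': 23, 'w': 32}.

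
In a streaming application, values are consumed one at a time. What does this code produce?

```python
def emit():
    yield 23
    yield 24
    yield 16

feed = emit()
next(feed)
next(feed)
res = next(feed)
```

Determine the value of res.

Step 1: emit() creates a generator.
Step 2: next(feed) yields 23 (consumed and discarded).
Step 3: next(feed) yields 24 (consumed and discarded).
Step 4: next(feed) yields 16, assigned to res.
Therefore res = 16.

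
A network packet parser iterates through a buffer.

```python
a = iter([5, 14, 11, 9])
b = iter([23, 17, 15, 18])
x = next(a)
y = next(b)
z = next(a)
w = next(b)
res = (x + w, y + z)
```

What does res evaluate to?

Step 1: a iterates [5, 14, 11, 9], b iterates [23, 17, 15, 18].
Step 2: x = next(a) = 5, y = next(b) = 23.
Step 3: z = next(a) = 14, w = next(b) = 17.
Step 4: res = (5 + 17, 23 + 14) = (22, 37).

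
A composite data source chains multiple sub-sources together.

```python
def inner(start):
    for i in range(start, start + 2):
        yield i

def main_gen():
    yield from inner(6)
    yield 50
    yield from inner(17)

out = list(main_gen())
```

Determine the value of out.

Step 1: main_gen() delegates to inner(6):
  yield 6
  yield 7
Step 2: yield 50
Step 3: Delegates to inner(17):
  yield 17
  yield 18
Therefore out = [6, 7, 50, 17, 18].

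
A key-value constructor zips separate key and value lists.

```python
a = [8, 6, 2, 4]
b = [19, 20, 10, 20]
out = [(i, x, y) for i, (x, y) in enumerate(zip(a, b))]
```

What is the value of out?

Step 1: enumerate(zip(a, b)) gives index with paired elements:
  i=0: (8, 19)
  i=1: (6, 20)
  i=2: (2, 10)
  i=3: (4, 20)
Therefore out = [(0, 8, 19), (1, 6, 20), (2, 2, 10), (3, 4, 20)].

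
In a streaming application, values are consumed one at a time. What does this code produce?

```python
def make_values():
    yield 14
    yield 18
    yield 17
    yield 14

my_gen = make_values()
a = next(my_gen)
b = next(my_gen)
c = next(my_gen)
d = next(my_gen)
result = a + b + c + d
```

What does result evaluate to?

Step 1: Create generator and consume all values:
  a = next(my_gen) = 14
  b = next(my_gen) = 18
  c = next(my_gen) = 17
  d = next(my_gen) = 14
Step 2: result = 14 + 18 + 17 + 14 = 63.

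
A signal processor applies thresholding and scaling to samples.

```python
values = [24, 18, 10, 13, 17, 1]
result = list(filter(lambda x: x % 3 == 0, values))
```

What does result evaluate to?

Step 1: Filter elements divisible by 3:
  24 % 3 = 0: kept
  18 % 3 = 0: kept
  10 % 3 = 1: removed
  13 % 3 = 1: removed
  17 % 3 = 2: removed
  1 % 3 = 1: removed
Therefore result = [24, 18].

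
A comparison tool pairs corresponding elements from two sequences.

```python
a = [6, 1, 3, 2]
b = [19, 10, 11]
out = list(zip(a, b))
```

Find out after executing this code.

Step 1: zip stops at shortest (len(a)=4, len(b)=3):
  Index 0: (6, 19)
  Index 1: (1, 10)
  Index 2: (3, 11)
Step 2: Last element of a (2) has no pair, dropped.
Therefore out = [(6, 19), (1, 10), (3, 11)].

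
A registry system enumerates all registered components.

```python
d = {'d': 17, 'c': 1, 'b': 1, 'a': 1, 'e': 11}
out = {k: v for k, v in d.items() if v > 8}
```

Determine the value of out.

Step 1: Filter items where value > 8:
  'd': 17 > 8: kept
  'c': 1 <= 8: removed
  'b': 1 <= 8: removed
  'a': 1 <= 8: removed
  'e': 11 > 8: kept
Therefore out = {'d': 17, 'e': 11}.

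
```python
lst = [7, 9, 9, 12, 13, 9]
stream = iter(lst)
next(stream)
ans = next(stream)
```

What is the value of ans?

Step 1: Create iterator over [7, 9, 9, 12, 13, 9].
Step 2: next() consumes 7.
Step 3: next() returns 9.
Therefore ans = 9.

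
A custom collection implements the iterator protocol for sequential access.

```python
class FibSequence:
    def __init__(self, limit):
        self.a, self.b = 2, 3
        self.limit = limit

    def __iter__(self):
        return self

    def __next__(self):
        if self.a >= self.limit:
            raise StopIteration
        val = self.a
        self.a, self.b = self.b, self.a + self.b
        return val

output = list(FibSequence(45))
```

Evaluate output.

Step 1: Fibonacci-like sequence (a=2, b=3) until >= 45:
  Yield 2, then a,b = 3,5
  Yield 3, then a,b = 5,8
  Yield 5, then a,b = 8,13
  Yield 8, then a,b = 13,21
  Yield 13, then a,b = 21,34
  Yield 21, then a,b = 34,55
  Yield 34, then a,b = 55,89
Step 2: 55 >= 45, stop.
Therefore output = [2, 3, 5, 8, 13, 21, 34].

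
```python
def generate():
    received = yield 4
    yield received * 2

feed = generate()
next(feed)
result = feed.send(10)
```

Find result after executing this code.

Step 1: next(feed) advances to first yield, producing 4.
Step 2: send(10) resumes, received = 10.
Step 3: yield received * 2 = 10 * 2 = 20.
Therefore result = 20.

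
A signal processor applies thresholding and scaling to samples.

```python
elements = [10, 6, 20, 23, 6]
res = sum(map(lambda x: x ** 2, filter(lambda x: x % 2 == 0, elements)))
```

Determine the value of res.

Step 1: Filter even numbers from [10, 6, 20, 23, 6]: [10, 6, 20, 6]
Step 2: Square each: [100, 36, 400, 36]
Step 3: Sum = 572.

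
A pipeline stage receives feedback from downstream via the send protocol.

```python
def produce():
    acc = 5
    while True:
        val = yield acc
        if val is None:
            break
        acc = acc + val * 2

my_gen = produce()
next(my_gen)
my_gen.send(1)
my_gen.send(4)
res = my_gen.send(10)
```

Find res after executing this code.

Step 1: next() -> yield acc=5.
Step 2: send(1) -> val=1, acc = 5 + 1*2 = 7, yield 7.
Step 3: send(4) -> val=4, acc = 7 + 4*2 = 15, yield 15.
Step 4: send(10) -> val=10, acc = 15 + 10*2 = 35, yield 35.
Therefore res = 35.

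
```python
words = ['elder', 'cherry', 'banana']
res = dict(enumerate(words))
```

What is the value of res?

Step 1: enumerate pairs indices with words:
  0 -> 'elder'
  1 -> 'cherry'
  2 -> 'banana'
Therefore res = {0: 'elder', 1: 'cherry', 2: 'banana'}.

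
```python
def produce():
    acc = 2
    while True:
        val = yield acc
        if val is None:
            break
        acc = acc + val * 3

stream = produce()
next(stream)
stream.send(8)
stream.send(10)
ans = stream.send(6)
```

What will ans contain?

Step 1: next() -> yield acc=2.
Step 2: send(8) -> val=8, acc = 2 + 8*3 = 26, yield 26.
Step 3: send(10) -> val=10, acc = 26 + 10*3 = 56, yield 56.
Step 4: send(6) -> val=6, acc = 56 + 6*3 = 74, yield 74.
Therefore ans = 74.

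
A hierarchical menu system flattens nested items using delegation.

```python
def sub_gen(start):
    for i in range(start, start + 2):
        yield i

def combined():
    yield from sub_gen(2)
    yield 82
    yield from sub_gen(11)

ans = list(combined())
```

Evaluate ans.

Step 1: combined() delegates to sub_gen(2):
  yield 2
  yield 3
Step 2: yield 82
Step 3: Delegates to sub_gen(11):
  yield 11
  yield 12
Therefore ans = [2, 3, 82, 11, 12].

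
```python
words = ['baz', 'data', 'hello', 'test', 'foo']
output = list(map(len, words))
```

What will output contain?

Step 1: Map len() to each word:
  'baz' -> 3
  'data' -> 4
  'hello' -> 5
  'test' -> 4
  'foo' -> 3
Therefore output = [3, 4, 5, 4, 3].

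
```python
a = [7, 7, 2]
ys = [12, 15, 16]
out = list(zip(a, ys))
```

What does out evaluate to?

Step 1: zip pairs elements at same index:
  Index 0: (7, 12)
  Index 1: (7, 15)
  Index 2: (2, 16)
Therefore out = [(7, 12), (7, 15), (2, 16)].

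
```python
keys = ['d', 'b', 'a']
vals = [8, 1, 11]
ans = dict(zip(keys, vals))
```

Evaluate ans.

Step 1: zip pairs keys with values:
  'd' -> 8
  'b' -> 1
  'a' -> 11
Therefore ans = {'d': 8, 'b': 1, 'a': 11}.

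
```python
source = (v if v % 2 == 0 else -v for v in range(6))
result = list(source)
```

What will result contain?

Step 1: For each v in range(6), yield v if even, else -v:
  v=0: even, yield 0
  v=1: odd, yield -1
  v=2: even, yield 2
  v=3: odd, yield -3
  v=4: even, yield 4
  v=5: odd, yield -5
Therefore result = [0, -1, 2, -3, 4, -5].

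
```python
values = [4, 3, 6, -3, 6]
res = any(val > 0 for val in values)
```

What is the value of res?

Step 1: Check val > 0 for each element in [4, 3, 6, -3, 6]:
  4 > 0: True
  3 > 0: True
  6 > 0: True
  -3 > 0: False
  6 > 0: True
Step 2: any() returns True.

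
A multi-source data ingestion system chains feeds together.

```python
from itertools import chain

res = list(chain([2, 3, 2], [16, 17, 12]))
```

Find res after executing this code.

Step 1: chain() concatenates iterables: [2, 3, 2] + [16, 17, 12].
Therefore res = [2, 3, 2, 16, 17, 12].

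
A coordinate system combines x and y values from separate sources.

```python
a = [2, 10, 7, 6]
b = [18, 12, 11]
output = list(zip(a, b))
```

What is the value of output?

Step 1: zip stops at shortest (len(a)=4, len(b)=3):
  Index 0: (2, 18)
  Index 1: (10, 12)
  Index 2: (7, 11)
Step 2: Last element of a (6) has no pair, dropped.
Therefore output = [(2, 18), (10, 12), (7, 11)].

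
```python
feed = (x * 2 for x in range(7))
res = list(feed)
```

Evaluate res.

Step 1: For each x in range(7), compute x*2:
  x=0: 0*2 = 0
  x=1: 1*2 = 2
  x=2: 2*2 = 4
  x=3: 3*2 = 6
  x=4: 4*2 = 8
  x=5: 5*2 = 10
  x=6: 6*2 = 12
Therefore res = [0, 2, 4, 6, 8, 10, 12].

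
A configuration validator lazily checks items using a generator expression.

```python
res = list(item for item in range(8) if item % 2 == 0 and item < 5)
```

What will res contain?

Step 1: Filter range(8) where item % 2 == 0 and item < 5:
  item=0: both conditions met, included
  item=1: excluded (1 % 2 != 0)
  item=2: both conditions met, included
  item=3: excluded (3 % 2 != 0)
  item=4: both conditions met, included
  item=5: excluded (5 % 2 != 0, 5 >= 5)
  item=6: excluded (6 >= 5)
  item=7: excluded (7 % 2 != 0, 7 >= 5)
Therefore res = [0, 2, 4].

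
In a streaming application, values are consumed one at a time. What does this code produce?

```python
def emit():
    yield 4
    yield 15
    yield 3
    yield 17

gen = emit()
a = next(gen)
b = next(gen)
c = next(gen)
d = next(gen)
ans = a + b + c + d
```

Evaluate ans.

Step 1: Create generator and consume all values:
  a = next(gen) = 4
  b = next(gen) = 15
  c = next(gen) = 3
  d = next(gen) = 17
Step 2: ans = 4 + 15 + 3 + 17 = 39.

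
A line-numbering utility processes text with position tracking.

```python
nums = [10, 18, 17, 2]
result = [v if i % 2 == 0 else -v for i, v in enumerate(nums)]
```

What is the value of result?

Step 1: For each (i, v), keep v if i is even, negate if odd:
  i=0 (even): keep 10
  i=1 (odd): negate to -18
  i=2 (even): keep 17
  i=3 (odd): negate to -2
Therefore result = [10, -18, 17, -2].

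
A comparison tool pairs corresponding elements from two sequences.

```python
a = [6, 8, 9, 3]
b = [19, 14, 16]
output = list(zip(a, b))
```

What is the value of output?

Step 1: zip stops at shortest (len(a)=4, len(b)=3):
  Index 0: (6, 19)
  Index 1: (8, 14)
  Index 2: (9, 16)
Step 2: Last element of a (3) has no pair, dropped.
Therefore output = [(6, 19), (8, 14), (9, 16)].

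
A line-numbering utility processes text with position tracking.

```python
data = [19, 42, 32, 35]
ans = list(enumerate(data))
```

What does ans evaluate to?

Step 1: enumerate pairs each element with its index:
  (0, 19)
  (1, 42)
  (2, 32)
  (3, 35)
Therefore ans = [(0, 19), (1, 42), (2, 32), (3, 35)].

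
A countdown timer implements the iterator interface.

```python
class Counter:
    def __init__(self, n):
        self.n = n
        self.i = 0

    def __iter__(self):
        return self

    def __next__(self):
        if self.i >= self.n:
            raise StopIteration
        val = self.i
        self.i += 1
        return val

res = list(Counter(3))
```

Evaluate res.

Step 1: Counter(3) creates an iterator counting 0 to 2.
Step 2: list() consumes all values: [0, 1, 2].
Therefore res = [0, 1, 2].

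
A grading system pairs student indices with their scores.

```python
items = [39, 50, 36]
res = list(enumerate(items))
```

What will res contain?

Step 1: enumerate pairs each element with its index:
  (0, 39)
  (1, 50)
  (2, 36)
Therefore res = [(0, 39), (1, 50), (2, 36)].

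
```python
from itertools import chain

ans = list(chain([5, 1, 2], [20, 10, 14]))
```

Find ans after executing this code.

Step 1: chain() concatenates iterables: [5, 1, 2] + [20, 10, 14].
Therefore ans = [5, 1, 2, 20, 10, 14].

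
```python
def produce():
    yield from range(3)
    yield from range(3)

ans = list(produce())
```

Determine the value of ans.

Step 1: Trace yields in order:
  yield 0
  yield 1
  yield 2
  yield 0
  yield 1
  yield 2
Therefore ans = [0, 1, 2, 0, 1, 2].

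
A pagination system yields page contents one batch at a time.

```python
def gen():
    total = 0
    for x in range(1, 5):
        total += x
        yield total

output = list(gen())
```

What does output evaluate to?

Step 1: Generator accumulates running sum:
  x=1: total = 1, yield 1
  x=2: total = 3, yield 3
  x=3: total = 6, yield 6
  x=4: total = 10, yield 10
Therefore output = [1, 3, 6, 10].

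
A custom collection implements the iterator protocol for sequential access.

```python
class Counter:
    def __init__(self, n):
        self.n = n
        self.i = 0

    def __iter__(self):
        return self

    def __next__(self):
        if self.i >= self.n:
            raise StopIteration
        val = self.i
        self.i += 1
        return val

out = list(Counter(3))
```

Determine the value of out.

Step 1: Counter(3) creates an iterator counting 0 to 2.
Step 2: list() consumes all values: [0, 1, 2].
Therefore out = [0, 1, 2].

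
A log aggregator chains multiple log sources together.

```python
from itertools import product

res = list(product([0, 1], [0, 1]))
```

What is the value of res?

Step 1: product([0, 1], [0, 1]) gives all pairs:
  (0, 0)
  (0, 1)
  (1, 0)
  (1, 1)
Therefore res = [(0, 0), (0, 1), (1, 0), (1, 1)].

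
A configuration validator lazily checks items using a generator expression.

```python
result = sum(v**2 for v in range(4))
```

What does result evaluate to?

Step 1: Compute v**2 for each v in range(4):
  v=0: 0**2 = 0
  v=1: 1**2 = 1
  v=2: 2**2 = 4
  v=3: 3**2 = 9
Step 2: sum = 0 + 1 + 4 + 9 = 14.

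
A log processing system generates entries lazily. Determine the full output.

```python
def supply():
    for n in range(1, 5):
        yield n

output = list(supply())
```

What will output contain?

Step 1: The generator yields each value from range(1, 5).
Step 2: list() consumes all yields: [1, 2, 3, 4].
Therefore output = [1, 2, 3, 4].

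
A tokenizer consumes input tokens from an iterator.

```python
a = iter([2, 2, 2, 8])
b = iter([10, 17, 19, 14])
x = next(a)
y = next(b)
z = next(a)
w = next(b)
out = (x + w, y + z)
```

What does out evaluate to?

Step 1: a iterates [2, 2, 2, 8], b iterates [10, 17, 19, 14].
Step 2: x = next(a) = 2, y = next(b) = 10.
Step 3: z = next(a) = 2, w = next(b) = 17.
Step 4: out = (2 + 17, 10 + 2) = (19, 12).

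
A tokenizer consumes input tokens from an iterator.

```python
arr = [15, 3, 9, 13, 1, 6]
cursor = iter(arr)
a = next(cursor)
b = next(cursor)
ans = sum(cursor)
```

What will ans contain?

Step 1: Create iterator over [15, 3, 9, 13, 1, 6].
Step 2: a = next() = 15, b = next() = 3.
Step 3: sum() of remaining [9, 13, 1, 6] = 29.
Therefore ans = 29.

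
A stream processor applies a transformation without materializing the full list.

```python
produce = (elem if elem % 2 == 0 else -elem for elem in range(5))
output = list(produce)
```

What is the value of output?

Step 1: For each elem in range(5), yield elem if even, else -elem:
  elem=0: even, yield 0
  elem=1: odd, yield -1
  elem=2: even, yield 2
  elem=3: odd, yield -3
  elem=4: even, yield 4
Therefore output = [0, -1, 2, -3, 4].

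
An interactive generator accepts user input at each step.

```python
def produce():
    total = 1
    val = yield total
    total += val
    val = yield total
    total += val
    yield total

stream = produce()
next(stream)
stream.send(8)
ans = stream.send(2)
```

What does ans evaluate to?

Step 1: next() -> yield total=1.
Step 2: send(8) -> val=8, total = 1+8 = 9, yield 9.
Step 3: send(2) -> val=2, total = 9+2 = 11, yield 11.
Therefore ans = 11.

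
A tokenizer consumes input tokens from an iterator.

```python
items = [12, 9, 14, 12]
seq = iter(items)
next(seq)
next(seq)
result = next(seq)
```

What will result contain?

Step 1: Create iterator over [12, 9, 14, 12].
Step 2: next() consumes 12.
Step 3: next() consumes 9.
Step 4: next() returns 14.
Therefore result = 14.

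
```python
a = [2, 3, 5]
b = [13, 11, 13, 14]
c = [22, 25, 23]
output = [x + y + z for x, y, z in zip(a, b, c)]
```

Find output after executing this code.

Step 1: zip three lists (truncates to shortest, len=3):
  2 + 13 + 22 = 37
  3 + 11 + 25 = 39
  5 + 13 + 23 = 41
Therefore output = [37, 39, 41].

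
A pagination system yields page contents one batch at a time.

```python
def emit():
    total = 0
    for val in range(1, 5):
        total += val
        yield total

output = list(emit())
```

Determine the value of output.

Step 1: Generator accumulates running sum:
  val=1: total = 1, yield 1
  val=2: total = 3, yield 3
  val=3: total = 6, yield 6
  val=4: total = 10, yield 10
Therefore output = [1, 3, 6, 10].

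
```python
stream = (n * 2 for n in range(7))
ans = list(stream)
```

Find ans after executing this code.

Step 1: For each n in range(7), compute n*2:
  n=0: 0*2 = 0
  n=1: 1*2 = 2
  n=2: 2*2 = 4
  n=3: 3*2 = 6
  n=4: 4*2 = 8
  n=5: 5*2 = 10
  n=6: 6*2 = 12
Therefore ans = [0, 2, 4, 6, 8, 10, 12].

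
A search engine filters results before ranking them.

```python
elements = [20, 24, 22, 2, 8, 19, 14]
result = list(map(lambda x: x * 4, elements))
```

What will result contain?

Step 1: Apply lambda x: x * 4 to each element:
  20 -> 80
  24 -> 96
  22 -> 88
  2 -> 8
  8 -> 32
  19 -> 76
  14 -> 56
Therefore result = [80, 96, 88, 8, 32, 76, 56].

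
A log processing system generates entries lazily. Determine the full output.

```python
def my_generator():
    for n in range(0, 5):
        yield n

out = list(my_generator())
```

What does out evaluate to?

Step 1: The generator yields each value from range(0, 5).
Step 2: list() consumes all yields: [0, 1, 2, 3, 4].
Therefore out = [0, 1, 2, 3, 4].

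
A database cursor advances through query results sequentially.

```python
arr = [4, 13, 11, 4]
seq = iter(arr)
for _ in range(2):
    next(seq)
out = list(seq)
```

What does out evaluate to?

Step 1: Create iterator over [4, 13, 11, 4].
Step 2: Advance 2 positions (consuming [4, 13]).
Step 3: list() collects remaining elements: [11, 4].
Therefore out = [11, 4].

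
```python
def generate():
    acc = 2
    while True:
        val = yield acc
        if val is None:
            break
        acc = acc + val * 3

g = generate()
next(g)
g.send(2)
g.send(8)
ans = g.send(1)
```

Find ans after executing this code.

Step 1: next() -> yield acc=2.
Step 2: send(2) -> val=2, acc = 2 + 2*3 = 8, yield 8.
Step 3: send(8) -> val=8, acc = 8 + 8*3 = 32, yield 32.
Step 4: send(1) -> val=1, acc = 32 + 1*3 = 35, yield 35.
Therefore ans = 35.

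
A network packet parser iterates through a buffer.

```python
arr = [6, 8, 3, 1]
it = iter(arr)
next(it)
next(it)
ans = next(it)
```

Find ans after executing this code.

Step 1: Create iterator over [6, 8, 3, 1].
Step 2: next() consumes 6.
Step 3: next() consumes 8.
Step 4: next() returns 3.
Therefore ans = 3.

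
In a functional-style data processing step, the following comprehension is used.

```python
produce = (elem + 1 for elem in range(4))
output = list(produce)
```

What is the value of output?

Step 1: For each elem in range(4), compute elem+1:
  elem=0: 0+1 = 1
  elem=1: 1+1 = 2
  elem=2: 2+1 = 3
  elem=3: 3+1 = 4
Therefore output = [1, 2, 3, 4].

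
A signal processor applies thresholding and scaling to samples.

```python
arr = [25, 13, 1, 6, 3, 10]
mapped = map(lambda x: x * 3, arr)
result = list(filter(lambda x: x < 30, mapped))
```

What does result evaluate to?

Step 1: Map x * 3:
  25 -> 75
  13 -> 39
  1 -> 3
  6 -> 18
  3 -> 9
  10 -> 30
Step 2: Filter for < 30:
  75: removed
  39: removed
  3: kept
  18: kept
  9: kept
  30: removed
Therefore result = [3, 18, 9].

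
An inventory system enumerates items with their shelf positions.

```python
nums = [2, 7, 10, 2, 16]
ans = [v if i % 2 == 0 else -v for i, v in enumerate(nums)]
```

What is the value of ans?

Step 1: For each (i, v), keep v if i is even, negate if odd:
  i=0 (even): keep 2
  i=1 (odd): negate to -7
  i=2 (even): keep 10
  i=3 (odd): negate to -2
  i=4 (even): keep 16
Therefore ans = [2, -7, 10, -2, 16].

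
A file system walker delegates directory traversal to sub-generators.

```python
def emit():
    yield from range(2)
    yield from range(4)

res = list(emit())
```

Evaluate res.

Step 1: Trace yields in order:
  yield 0
  yield 1
  yield 0
  yield 1
  yield 2
  yield 3
Therefore res = [0, 1, 0, 1, 2, 3].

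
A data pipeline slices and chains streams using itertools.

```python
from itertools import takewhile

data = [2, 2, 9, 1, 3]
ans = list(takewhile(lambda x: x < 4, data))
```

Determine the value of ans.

Step 1: takewhile stops at first element >= 4:
  2 < 4: take
  2 < 4: take
  9 >= 4: stop
Therefore ans = [2, 2].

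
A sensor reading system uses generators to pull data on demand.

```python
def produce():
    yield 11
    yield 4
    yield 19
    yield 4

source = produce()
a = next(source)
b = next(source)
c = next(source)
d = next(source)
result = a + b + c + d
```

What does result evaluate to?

Step 1: Create generator and consume all values:
  a = next(source) = 11
  b = next(source) = 4
  c = next(source) = 19
  d = next(source) = 4
Step 2: result = 11 + 4 + 19 + 4 = 38.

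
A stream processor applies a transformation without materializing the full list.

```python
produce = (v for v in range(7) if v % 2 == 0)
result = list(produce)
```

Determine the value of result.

Step 1: Filter range(7) keeping only even values:
  v=0: even, included
  v=1: odd, excluded
  v=2: even, included
  v=3: odd, excluded
  v=4: even, included
  v=5: odd, excluded
  v=6: even, included
Therefore result = [0, 2, 4, 6].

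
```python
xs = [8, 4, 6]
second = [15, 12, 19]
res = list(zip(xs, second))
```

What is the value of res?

Step 1: zip pairs elements at same index:
  Index 0: (8, 15)
  Index 1: (4, 12)
  Index 2: (6, 19)
Therefore res = [(8, 15), (4, 12), (6, 19)].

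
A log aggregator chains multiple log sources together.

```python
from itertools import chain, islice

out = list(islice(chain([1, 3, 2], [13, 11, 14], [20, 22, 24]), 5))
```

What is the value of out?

Step 1: chain([1, 3, 2], [13, 11, 14], [20, 22, 24]) = [1, 3, 2, 13, 11, 14, 20, 22, 24].
Step 2: islice takes first 5 elements: [1, 3, 2, 13, 11].
Therefore out = [1, 3, 2, 13, 11].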